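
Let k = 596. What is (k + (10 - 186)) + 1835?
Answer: 2255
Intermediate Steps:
(k + (10 - 186)) + 1835 = (596 + (10 - 186)) + 1835 = (596 - 176) + 1835 = 420 + 1835 = 2255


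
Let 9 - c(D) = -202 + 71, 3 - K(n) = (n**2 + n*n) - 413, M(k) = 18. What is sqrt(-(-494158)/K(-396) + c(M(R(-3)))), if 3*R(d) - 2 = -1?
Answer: 7*sqrt(1082574823)/19576 ≈ 11.765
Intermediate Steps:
R(d) = 1/3 (R(d) = 2/3 + (1/3)*(-1) = 2/3 - 1/3 = 1/3)
K(n) = 416 - 2*n**2 (K(n) = 3 - ((n**2 + n*n) - 413) = 3 - ((n**2 + n**2) - 413) = 3 - (2*n**2 - 413) = 3 - (-413 + 2*n**2) = 3 + (413 - 2*n**2) = 416 - 2*n**2)
c(D) = 140 (c(D) = 9 - (-202 + 71) = 9 - 1*(-131) = 9 + 131 = 140)
sqrt(-(-494158)/K(-396) + c(M(R(-3)))) = sqrt(-(-494158)/(416 - 2*(-396)**2) + 140) = sqrt(-(-494158)/(416 - 2*156816) + 140) = sqrt(-(-494158)/(416 - 313632) + 140) = sqrt(-(-494158)/(-313216) + 140) = sqrt(-(-494158)*(-1)/313216 + 140) = sqrt(-1*247079/156608 + 140) = sqrt(-247079/156608 + 140) = sqrt(21678041/156608) = 7*sqrt(1082574823)/19576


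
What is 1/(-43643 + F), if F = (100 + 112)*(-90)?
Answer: -1/62723 ≈ -1.5943e-5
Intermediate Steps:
F = -19080 (F = 212*(-90) = -19080)
1/(-43643 + F) = 1/(-43643 - 19080) = 1/(-62723) = -1/62723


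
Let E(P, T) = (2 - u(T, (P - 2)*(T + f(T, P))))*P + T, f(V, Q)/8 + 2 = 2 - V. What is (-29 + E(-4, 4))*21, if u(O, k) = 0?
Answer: -693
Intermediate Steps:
f(V, Q) = -8*V (f(V, Q) = -16 + 8*(2 - V) = -16 + (16 - 8*V) = -8*V)
E(P, T) = T + 2*P (E(P, T) = (2 - 1*0)*P + T = (2 + 0)*P + T = 2*P + T = T + 2*P)
(-29 + E(-4, 4))*21 = (-29 + (4 + 2*(-4)))*21 = (-29 + (4 - 8))*21 = (-29 - 4)*21 = -33*21 = -693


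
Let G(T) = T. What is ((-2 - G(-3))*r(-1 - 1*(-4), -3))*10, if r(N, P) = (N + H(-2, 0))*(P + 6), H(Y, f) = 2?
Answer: 150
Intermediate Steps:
r(N, P) = (2 + N)*(6 + P) (r(N, P) = (N + 2)*(P + 6) = (2 + N)*(6 + P))
((-2 - G(-3))*r(-1 - 1*(-4), -3))*10 = ((-2 - 1*(-3))*(12 + 2*(-3) + 6*(-1 - 1*(-4)) + (-1 - 1*(-4))*(-3)))*10 = ((-2 + 3)*(12 - 6 + 6*(-1 + 4) + (-1 + 4)*(-3)))*10 = (1*(12 - 6 + 6*3 + 3*(-3)))*10 = (1*(12 - 6 + 18 - 9))*10 = (1*15)*10 = 15*10 = 150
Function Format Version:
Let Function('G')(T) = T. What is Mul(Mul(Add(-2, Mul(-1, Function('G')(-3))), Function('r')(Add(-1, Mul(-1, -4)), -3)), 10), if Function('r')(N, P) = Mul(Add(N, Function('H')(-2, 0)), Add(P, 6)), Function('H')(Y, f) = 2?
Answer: 150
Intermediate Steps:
Function('r')(N, P) = Mul(Add(2, N), Add(6, P)) (Function('r')(N, P) = Mul(Add(N, 2), Add(P, 6)) = Mul(Add(2, N), Add(6, P)))
Mul(Mul(Add(-2, Mul(-1, Function('G')(-3))), Function('r')(Add(-1, Mul(-1, -4)), -3)), 10) = Mul(Mul(Add(-2, Mul(-1, -3)), Add(12, Mul(2, -3), Mul(6, Add(-1, Mul(-1, -4))), Mul(Add(-1, Mul(-1, -4)), -3))), 10) = Mul(Mul(Add(-2, 3), Add(12, -6, Mul(6, Add(-1, 4)), Mul(Add(-1, 4), -3))), 10) = Mul(Mul(1, Add(12, -6, Mul(6, 3), Mul(3, -3))), 10) = Mul(Mul(1, Add(12, -6, 18, -9)), 10) = Mul(Mul(1, 15), 10) = Mul(15, 10) = 150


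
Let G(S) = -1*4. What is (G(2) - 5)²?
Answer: 81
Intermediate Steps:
G(S) = -4
(G(2) - 5)² = (-4 - 5)² = (-9)² = 81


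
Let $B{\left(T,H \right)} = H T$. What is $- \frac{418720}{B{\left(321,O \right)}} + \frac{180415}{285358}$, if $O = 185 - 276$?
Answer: $\frac{124755204325}{8335592538} \approx 14.967$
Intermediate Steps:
$O = -91$ ($O = 185 - 276 = -91$)
$- \frac{418720}{B{\left(321,O \right)}} + \frac{180415}{285358} = - \frac{418720}{\left(-91\right) 321} + \frac{180415}{285358} = - \frac{418720}{-29211} + 180415 \cdot \frac{1}{285358} = \left(-418720\right) \left(- \frac{1}{29211}\right) + \frac{180415}{285358} = \frac{418720}{29211} + \frac{180415}{285358} = \frac{124755204325}{8335592538}$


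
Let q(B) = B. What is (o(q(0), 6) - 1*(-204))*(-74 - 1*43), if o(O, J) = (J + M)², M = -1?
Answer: -26793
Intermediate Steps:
o(O, J) = (-1 + J)² (o(O, J) = (J - 1)² = (-1 + J)²)
(o(q(0), 6) - 1*(-204))*(-74 - 1*43) = ((-1 + 6)² - 1*(-204))*(-74 - 1*43) = (5² + 204)*(-74 - 43) = (25 + 204)*(-117) = 229*(-117) = -26793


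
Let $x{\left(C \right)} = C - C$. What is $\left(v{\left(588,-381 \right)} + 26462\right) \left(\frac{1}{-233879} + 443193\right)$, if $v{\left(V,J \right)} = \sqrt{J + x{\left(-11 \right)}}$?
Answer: $\frac{2742879860264452}{233879} + \frac{103653535646 i \sqrt{381}}{233879} \approx 1.1728 \cdot 10^{10} + 8.6508 \cdot 10^{6} i$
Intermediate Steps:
$x{\left(C \right)} = 0$
$v{\left(V,J \right)} = \sqrt{J}$ ($v{\left(V,J \right)} = \sqrt{J + 0} = \sqrt{J}$)
$\left(v{\left(588,-381 \right)} + 26462\right) \left(\frac{1}{-233879} + 443193\right) = \left(\sqrt{-381} + 26462\right) \left(\frac{1}{-233879} + 443193\right) = \left(i \sqrt{381} + 26462\right) \left(- \frac{1}{233879} + 443193\right) = \left(26462 + i \sqrt{381}\right) \frac{103653535646}{233879} = \frac{2742879860264452}{233879} + \frac{103653535646 i \sqrt{381}}{233879}$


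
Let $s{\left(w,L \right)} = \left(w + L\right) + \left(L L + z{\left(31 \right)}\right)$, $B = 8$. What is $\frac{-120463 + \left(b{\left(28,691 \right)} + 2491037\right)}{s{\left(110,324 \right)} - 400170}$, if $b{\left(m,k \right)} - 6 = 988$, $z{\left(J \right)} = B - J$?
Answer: $- \frac{2371568}{294783} \approx -8.0451$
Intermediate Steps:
$z{\left(J \right)} = 8 - J$
$b{\left(m,k \right)} = 994$ ($b{\left(m,k \right)} = 6 + 988 = 994$)
$s{\left(w,L \right)} = -23 + L + w + L^{2}$ ($s{\left(w,L \right)} = \left(w + L\right) + \left(L L + \left(8 - 31\right)\right) = \left(L + w\right) + \left(L^{2} + \left(8 - 31\right)\right) = \left(L + w\right) + \left(L^{2} - 23\right) = \left(L + w\right) + \left(-23 + L^{2}\right) = -23 + L + w + L^{2}$)
$\frac{-120463 + \left(b{\left(28,691 \right)} + 2491037\right)}{s{\left(110,324 \right)} - 400170} = \frac{-120463 + \left(994 + 2491037\right)}{\left(-23 + 324 + 110 + 324^{2}\right) - 400170} = \frac{-120463 + 2492031}{\left(-23 + 324 + 110 + 104976\right) - 400170} = \frac{2371568}{105387 - 400170} = \frac{2371568}{-294783} = 2371568 \left(- \frac{1}{294783}\right) = - \frac{2371568}{294783}$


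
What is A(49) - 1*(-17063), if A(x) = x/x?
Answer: 17064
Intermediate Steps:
A(x) = 1
A(49) - 1*(-17063) = 1 - 1*(-17063) = 1 + 17063 = 17064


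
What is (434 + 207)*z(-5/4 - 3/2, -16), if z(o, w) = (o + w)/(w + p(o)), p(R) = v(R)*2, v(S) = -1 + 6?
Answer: 16025/8 ≈ 2003.1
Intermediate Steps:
v(S) = 5
p(R) = 10 (p(R) = 5*2 = 10)
z(o, w) = (o + w)/(10 + w) (z(o, w) = (o + w)/(w + 10) = (o + w)/(10 + w))
(434 + 207)*z(-5/4 - 3/2, -16) = (434 + 207)*(((-5/4 - 3/2) - 16)/(10 - 16)) = 641*(((-5*¼ - 3*½) - 16)/(-6)) = 641*(-((-5/4 - 3/2) - 16)/6) = 641*(-(-11/4 - 16)/6) = 641*(-⅙*(-75/4)) = 641*(25/8) = 16025/8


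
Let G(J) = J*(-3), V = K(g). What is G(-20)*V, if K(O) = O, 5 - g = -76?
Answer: 4860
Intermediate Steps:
g = 81 (g = 5 - 1*(-76) = 5 + 76 = 81)
V = 81
G(J) = -3*J
G(-20)*V = -3*(-20)*81 = 60*81 = 4860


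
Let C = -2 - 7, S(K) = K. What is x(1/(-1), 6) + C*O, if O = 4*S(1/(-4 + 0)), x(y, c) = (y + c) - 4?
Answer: 10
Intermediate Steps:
x(y, c) = -4 + c + y (x(y, c) = (c + y) - 4 = -4 + c + y)
C = -9
O = -1 (O = 4/(-4 + 0) = 4/(-4) = 4*(-¼) = -1)
x(1/(-1), 6) + C*O = (-4 + 6 + 1/(-1)) - 9*(-1) = (-4 + 6 - 1) + 9 = 1 + 9 = 10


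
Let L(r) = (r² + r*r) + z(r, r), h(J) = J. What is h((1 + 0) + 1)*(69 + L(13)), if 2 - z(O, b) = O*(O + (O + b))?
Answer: -196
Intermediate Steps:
z(O, b) = 2 - O*(b + 2*O) (z(O, b) = 2 - O*(O + (O + b)) = 2 - O*(b + 2*O))
L(r) = 2 - r² (L(r) = (r² + r*r) + (2 - 2*r² - r*r) = (r² + r²) + (2 - 2*r² - r²) = 2*r² + (2 - 3*r²) = 2 - r²)
h((1 + 0) + 1)*(69 + L(13)) = ((1 + 0) + 1)*(69 + (2 - 1*13²)) = (1 + 1)*(69 + (2 - 1*169)) = 2*(69 + (2 - 169)) = 2*(69 - 167) = 2*(-98) = -196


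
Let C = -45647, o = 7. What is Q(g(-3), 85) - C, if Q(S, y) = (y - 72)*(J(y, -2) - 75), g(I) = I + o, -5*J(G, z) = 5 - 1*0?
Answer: 44659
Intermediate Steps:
J(G, z) = -1 (J(G, z) = -(5 - 1*0)/5 = -(5 + 0)/5 = -⅕*5 = -1)
g(I) = 7 + I (g(I) = I + 7 = 7 + I)
Q(S, y) = 5472 - 76*y (Q(S, y) = (y - 72)*(-1 - 75) = (-72 + y)*(-76) = 5472 - 76*y)
Q(g(-3), 85) - C = (5472 - 76*85) - 1*(-45647) = (5472 - 6460) + 45647 = -988 + 45647 = 44659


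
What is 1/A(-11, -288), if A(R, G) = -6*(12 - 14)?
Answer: 1/12 ≈ 0.083333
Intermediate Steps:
A(R, G) = 12 (A(R, G) = -6*(-2) = 12)
1/A(-11, -288) = 1/12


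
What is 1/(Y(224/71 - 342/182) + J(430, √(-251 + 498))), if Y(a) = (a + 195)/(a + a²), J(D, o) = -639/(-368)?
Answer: 2787716656/193289738777 ≈ 0.014422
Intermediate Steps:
J(D, o) = 639/368 (J(D, o) = -639*(-1/368) = 639/368)
Y(a) = (195 + a)/(a + a²)
1/(Y(224/71 - 342/182) + J(430, √(-251 + 498))) = 1/((195 + (224/71 - 342/182))/((224/71 - 342/182)*(1 + (224/71 - 342/182))) + 639/368) = 1/((195 + (224*(1/71) - 342*1/182))/((224*(1/71) - 342*1/182)*(1 + (224*(1/71) - 342*1/182))) + 639/368) = 1/((195 + (224/71 - 171/91))/((224/71 - 171/91)*(1 + (224/71 - 171/91))) + 639/368) = 1/((195 + 8243/6461)/((8243/6461)*(1 + 8243/6461)) + 639/368) = 1/((6461/8243)*(1268138/6461)/(14704/6461) + 639/368) = 1/((6461/8243)*(6461/14704)*(1268138/6461) + 639/368) = 1/(4096719809/60602536 + 639/368) = 1/(193289738777/2787716656) = 2787716656/193289738777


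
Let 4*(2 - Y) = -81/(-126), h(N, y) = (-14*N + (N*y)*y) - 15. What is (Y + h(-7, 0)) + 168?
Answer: 14159/56 ≈ 252.84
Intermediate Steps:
h(N, y) = -15 - 14*N + N*y² (h(N, y) = (-14*N + N*y²) - 15 = -15 - 14*N + N*y²)
Y = 103/56 (Y = 2 - (-81)/(4*(-126)) = 2 - (-81)*(-1)/(4*126) = 2 - ¼*9/14 = 2 - 9/56 = 103/56 ≈ 1.8393)
(Y + h(-7, 0)) + 168 = (103/56 + (-15 - 14*(-7) - 7*0²)) + 168 = (103/56 + (-15 + 98 - 7*0)) + 168 = (103/56 + (-15 + 98 + 0)) + 168 = (103/56 + 83) + 168 = 4751/56 + 168 = 14159/56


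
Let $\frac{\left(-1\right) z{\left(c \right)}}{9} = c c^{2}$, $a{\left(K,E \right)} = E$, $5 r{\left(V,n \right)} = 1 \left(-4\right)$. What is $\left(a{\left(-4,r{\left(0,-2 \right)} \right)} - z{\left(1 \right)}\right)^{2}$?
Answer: $\frac{1681}{25} \approx 67.24$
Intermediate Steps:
$r{\left(V,n \right)} = - \frac{4}{5}$ ($r{\left(V,n \right)} = \frac{1 \left(-4\right)}{5} = \frac{1}{5} \left(-4\right) = - \frac{4}{5}$)
$z{\left(c \right)} = - 9 c^{3}$ ($z{\left(c \right)} = - 9 c c^{2} = - 9 c^{3}$)
$\left(a{\left(-4,r{\left(0,-2 \right)} \right)} - z{\left(1 \right)}\right)^{2} = \left(- \frac{4}{5} - - 9 \cdot 1^{3}\right)^{2} = \left(- \frac{4}{5} - \left(-9\right) 1\right)^{2} = \left(- \frac{4}{5} - -9\right)^{2} = \left(- \frac{4}{5} + 9\right)^{2} = \left(\frac{41}{5}\right)^{2} = \frac{1681}{25}$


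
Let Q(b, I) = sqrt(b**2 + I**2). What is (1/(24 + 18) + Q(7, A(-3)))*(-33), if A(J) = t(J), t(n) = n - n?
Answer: -3245/14 ≈ -231.79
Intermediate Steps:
t(n) = 0
A(J) = 0
Q(b, I) = sqrt(I**2 + b**2)
(1/(24 + 18) + Q(7, A(-3)))*(-33) = (1/(24 + 18) + sqrt(0**2 + 7**2))*(-33) = (1/42 + sqrt(0 + 49))*(-33) = (1/42 + sqrt(49))*(-33) = (1/42 + 7)*(-33) = (295/42)*(-33) = -3245/14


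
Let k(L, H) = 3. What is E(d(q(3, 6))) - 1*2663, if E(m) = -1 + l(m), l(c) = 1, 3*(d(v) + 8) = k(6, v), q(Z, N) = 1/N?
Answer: -2663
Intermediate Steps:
d(v) = -7 (d(v) = -8 + (1/3)*3 = -8 + 1 = -7)
E(m) = 0 (E(m) = -1 + 1 = 0)
E(d(q(3, 6))) - 1*2663 = 0 - 1*2663 = 0 - 2663 = -2663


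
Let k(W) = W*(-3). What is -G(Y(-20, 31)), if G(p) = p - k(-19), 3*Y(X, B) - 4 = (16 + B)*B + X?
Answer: -1270/3 ≈ -423.33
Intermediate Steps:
k(W) = -3*W
Y(X, B) = 4/3 + X/3 + B*(16 + B)/3 (Y(X, B) = 4/3 + ((16 + B)*B + X)/3 = 4/3 + (B*(16 + B) + X)/3 = 4/3 + (X + B*(16 + B))/3 = 4/3 + (X/3 + B*(16 + B)/3) = 4/3 + X/3 + B*(16 + B)/3)
G(p) = -57 + p (G(p) = p - (-3)*(-19) = p - 1*57 = p - 57 = -57 + p)
-G(Y(-20, 31)) = -(-57 + (4/3 + (⅓)*(-20) + (⅓)*31² + (16/3)*31)) = -(-57 + (4/3 - 20/3 + (⅓)*961 + 496/3)) = -(-57 + (4/3 - 20/3 + 961/3 + 496/3)) = -(-57 + 1441/3) = -1*1270/3 = -1270/3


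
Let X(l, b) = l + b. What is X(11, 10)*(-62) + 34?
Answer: -1268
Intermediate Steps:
X(l, b) = b + l
X(11, 10)*(-62) + 34 = (10 + 11)*(-62) + 34 = 21*(-62) + 34 = -1302 + 34 = -1268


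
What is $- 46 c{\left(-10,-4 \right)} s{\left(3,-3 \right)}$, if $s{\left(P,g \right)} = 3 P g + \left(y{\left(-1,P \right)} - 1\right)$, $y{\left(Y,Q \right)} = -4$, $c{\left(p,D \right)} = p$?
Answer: $-14720$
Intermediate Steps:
$s{\left(P,g \right)} = -5 + 3 P g$ ($s{\left(P,g \right)} = 3 P g - 5 = -5 + 3 P g$)
$- 46 c{\left(-10,-4 \right)} s{\left(3,-3 \right)} = \left(-46\right) \left(-10\right) \left(-5 + 3 \cdot 3 \left(-3\right)\right) = 460 \left(-5 - 27\right) = 460 \left(-32\right) = -14720$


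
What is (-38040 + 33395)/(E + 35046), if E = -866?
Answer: -929/6836 ≈ -0.13590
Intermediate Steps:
(-38040 + 33395)/(E + 35046) = (-38040 + 33395)/(-866 + 35046) = -4645/34180 = -4645*1/34180 = -929/6836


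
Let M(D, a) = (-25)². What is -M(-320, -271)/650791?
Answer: -625/650791 ≈ -0.00096037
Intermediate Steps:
M(D, a) = 625
-M(-320, -271)/650791 = -625/650791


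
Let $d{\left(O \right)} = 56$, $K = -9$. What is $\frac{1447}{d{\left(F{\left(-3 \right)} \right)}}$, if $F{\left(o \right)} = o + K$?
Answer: $\frac{1447}{56} \approx 25.839$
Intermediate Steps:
$F{\left(o \right)} = -9 + o$ ($F{\left(o \right)} = o - 9 = -9 + o$)
$\frac{1447}{d{\left(F{\left(-3 \right)} \right)}} = \frac{1447}{56}$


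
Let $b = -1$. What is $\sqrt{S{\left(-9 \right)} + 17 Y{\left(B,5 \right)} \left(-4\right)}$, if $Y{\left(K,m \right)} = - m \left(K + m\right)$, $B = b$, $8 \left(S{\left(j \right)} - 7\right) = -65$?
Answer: $\frac{\sqrt{21742}}{4} \approx 36.863$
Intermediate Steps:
$S{\left(j \right)} = - \frac{9}{8}$ ($S{\left(j \right)} = 7 + \frac{1}{8} \left(-65\right) = 7 - \frac{65}{8} = - \frac{9}{8}$)
$B = -1$
$Y{\left(K,m \right)} = - m \left(K + m\right)$
$\sqrt{S{\left(-9 \right)} + 17 Y{\left(B,5 \right)} \left(-4\right)} = \sqrt{- \frac{9}{8} + 17 \left(\left(-1\right) 5 \left(-1 + 5\right)\right) \left(-4\right)} = \sqrt{- \frac{9}{8} + 17 \left(\left(-1\right) 5 \cdot 4\right) \left(-4\right)} = \sqrt{- \frac{9}{8} + 17 \left(-20\right) \left(-4\right)} = \sqrt{- \frac{9}{8} - -1360} = \sqrt{- \frac{9}{8} + 1360} = \sqrt{\frac{10871}{8}} = \frac{\sqrt{21742}}{4}$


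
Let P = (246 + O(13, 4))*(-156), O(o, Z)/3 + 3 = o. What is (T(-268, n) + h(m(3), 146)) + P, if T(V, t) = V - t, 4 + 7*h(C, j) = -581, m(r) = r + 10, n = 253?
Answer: -305624/7 ≈ -43661.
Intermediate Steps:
m(r) = 10 + r
h(C, j) = -585/7 (h(C, j) = -4/7 + (⅐)*(-581) = -4/7 - 83 = -585/7)
O(o, Z) = -9 + 3*o
P = -43056 (P = (246 + (-9 + 3*13))*(-156) = (246 + (-9 + 39))*(-156) = (246 + 30)*(-156) = 276*(-156) = -43056)
(T(-268, n) + h(m(3), 146)) + P = ((-268 - 1*253) - 585/7) - 43056 = ((-268 - 253) - 585/7) - 43056 = (-521 - 585/7) - 43056 = -4232/7 - 43056 = -305624/7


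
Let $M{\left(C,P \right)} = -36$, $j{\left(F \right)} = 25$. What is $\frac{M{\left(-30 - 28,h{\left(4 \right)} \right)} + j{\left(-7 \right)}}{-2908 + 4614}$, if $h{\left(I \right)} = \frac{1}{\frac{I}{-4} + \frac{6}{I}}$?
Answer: $- \frac{11}{1706} \approx -0.0064478$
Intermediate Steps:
$h{\left(I \right)} = \frac{1}{\frac{6}{I} - \frac{I}{4}}$ ($h{\left(I \right)} = \frac{1}{I \left(- \frac{1}{4}\right) + \frac{6}{I}} = \frac{1}{- \frac{I}{4} + \frac{6}{I}} = \frac{1}{\frac{6}{I} - \frac{I}{4}}$)
$\frac{M{\left(-30 - 28,h{\left(4 \right)} \right)} + j{\left(-7 \right)}}{-2908 + 4614} = \frac{-36 + 25}{-2908 + 4614} = - \frac{11}{1706}$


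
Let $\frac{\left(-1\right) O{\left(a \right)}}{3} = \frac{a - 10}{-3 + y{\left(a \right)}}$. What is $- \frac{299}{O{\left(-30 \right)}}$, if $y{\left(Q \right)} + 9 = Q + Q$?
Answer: $\frac{897}{5} \approx 179.4$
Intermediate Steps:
$y{\left(Q \right)} = -9 + 2 Q$ ($y{\left(Q \right)} = -9 + \left(Q + Q\right) = -9 + 2 Q$)
$O{\left(a \right)} = - \frac{3 \left(-10 + a\right)}{-12 + 2 a}$ ($O{\left(a \right)} = - 3 \frac{a - 10}{-3 + \left(-9 + 2 a\right)} = - 3 \frac{-10 + a}{-12 + 2 a} = - \frac{3 \left(-10 + a\right)}{-12 + 2 a}$)
$- \frac{299}{O{\left(-30 \right)}} = - \frac{299}{\frac{3}{2} \frac{1}{-6 - 30} \left(10 - -30\right)} = - \frac{299}{\frac{3}{2} \frac{1}{-36} \left(10 + 30\right)} = - \frac{299}{\frac{3}{2} \left(- \frac{1}{36}\right) 40} = - \frac{299}{- \frac{5}{3}} = \left(-299\right) \left(- \frac{3}{5}\right) = \frac{897}{5}$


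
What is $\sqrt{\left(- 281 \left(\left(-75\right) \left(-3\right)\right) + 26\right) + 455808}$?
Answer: $\sqrt{392609} \approx 626.58$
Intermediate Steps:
$\sqrt{\left(- 281 \left(\left(-75\right) \left(-3\right)\right) + 26\right) + 455808} = \sqrt{\left(\left(-281\right) 225 + 26\right) + 455808} = \sqrt{\left(-63225 + 26\right) + 455808} = \sqrt{-63199 + 455808} = \sqrt{392609}$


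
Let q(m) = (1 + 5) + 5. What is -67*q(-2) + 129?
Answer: -608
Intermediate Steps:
q(m) = 11 (q(m) = 6 + 5 = 11)
-67*q(-2) + 129 = -67*11 + 129 = -737 + 129 = -608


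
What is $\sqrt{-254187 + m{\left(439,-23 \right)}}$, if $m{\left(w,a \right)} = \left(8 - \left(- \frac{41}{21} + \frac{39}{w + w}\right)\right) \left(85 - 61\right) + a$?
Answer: $\frac{i \sqrt{2398343125654}}{3073} \approx 503.96 i$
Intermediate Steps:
$m{\left(w,a \right)} = \frac{1672}{7} + a - \frac{468}{w}$ ($m{\left(w,a \right)} = \left(8 - \left(- \frac{41}{21} + \frac{39}{2 w}\right)\right) 24 + a = \left(8 + \left(\frac{41}{21} - 39 \frac{1}{2 w}\right)\right) 24 + a = \left(8 + \left(\frac{41}{21} - \frac{39}{2 w}\right)\right) 24 + a = \left(\frac{209}{21} - \frac{39}{2 w}\right) 24 + a = \left(\frac{1672}{7} - \frac{468}{w}\right) + a = \frac{1672}{7} + a - \frac{468}{w}$)
$\sqrt{-254187 + m{\left(439,-23 \right)}} = \sqrt{-254187 - \left(- \frac{1511}{7} + \frac{468}{439}\right)} = \sqrt{-254187 - - \frac{660053}{3073}} = \sqrt{-254187 + \frac{660053}{3073}} = \sqrt{- \frac{780456598}{3073}} = \frac{i \sqrt{2398343125654}}{3073}$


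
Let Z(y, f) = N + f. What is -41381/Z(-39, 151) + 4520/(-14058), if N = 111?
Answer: -291459169/1841598 ≈ -158.26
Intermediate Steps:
Z(y, f) = 111 + f
-41381/Z(-39, 151) + 4520/(-14058) = -41381/(111 + 151) + 4520/(-14058) = -41381/262 + 4520*(-1/14058) = -41381*1/262 - 2260/7029 = -41381/262 - 2260/7029 = -291459169/1841598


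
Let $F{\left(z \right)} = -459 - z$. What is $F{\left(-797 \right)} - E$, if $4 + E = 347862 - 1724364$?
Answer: $1376844$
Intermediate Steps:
$E = -1376506$ ($E = -4 + \left(347862 - 1724364\right) = -4 - 1376502 = -1376506$)
$F{\left(-797 \right)} - E = \left(-459 - -797\right) - -1376506 = \left(-459 + 797\right) + 1376506 = 338 + 1376506 = 1376844$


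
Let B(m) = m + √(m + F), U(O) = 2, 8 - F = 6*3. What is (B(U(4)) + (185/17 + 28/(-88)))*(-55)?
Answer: -23495/34 - 110*I*√2 ≈ -691.03 - 155.56*I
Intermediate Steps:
F = -10 (F = 8 - 6*3 = 8 - 1*18 = 8 - 18 = -10)
B(m) = m + √(-10 + m) (B(m) = m + √(m - 10) = m + √(-10 + m))
(B(U(4)) + (185/17 + 28/(-88)))*(-55) = ((2 + √(-10 + 2)) + (185/17 + 28/(-88)))*(-55) = ((2 + √(-8)) + (185*(1/17) + 28*(-1/88)))*(-55) = ((2 + 2*I*√2) + (185/17 - 7/22))*(-55) = ((2 + 2*I*√2) + 3951/374)*(-55) = (4699/374 + 2*I*√2)*(-55) = -23495/34 - 110*I*√2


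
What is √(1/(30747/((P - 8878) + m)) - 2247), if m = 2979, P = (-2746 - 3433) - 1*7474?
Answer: 11*I*√17560872327/30747 ≈ 47.409*I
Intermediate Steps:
P = -13653 (P = -6179 - 7474 = -13653)
√(1/(30747/((P - 8878) + m)) - 2247) = √(1/(30747/((-13653 - 8878) + 2979)) - 2247) = √(1/(30747/(-22531 + 2979)) - 2247) = √(1/(30747/(-19552)) - 2247) = √(1/(30747*(-1/19552)) - 2247) = √(1/(-30747/19552) - 2247) = √(-19552/30747 - 2247) = √(-69108061/30747) = 11*I*√17560872327/30747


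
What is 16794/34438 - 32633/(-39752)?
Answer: 895705171/684489688 ≈ 1.3086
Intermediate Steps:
16794/34438 - 32633/(-39752) = 16794*(1/34438) - 32633*(-1/39752) = 8397/17219 + 32633/39752 = 895705171/684489688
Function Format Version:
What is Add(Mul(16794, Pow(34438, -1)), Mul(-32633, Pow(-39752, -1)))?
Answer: Rational(895705171, 684489688) ≈ 1.3086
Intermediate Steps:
Add(Mul(16794, Pow(34438, -1)), Mul(-32633, Pow(-39752, -1))) = Add(Mul(16794, Rational(1, 34438)), Mul(-32633, Rational(-1, 39752))) = Add(Rational(8397, 17219), Rational(32633, 39752)) = Rational(895705171, 684489688)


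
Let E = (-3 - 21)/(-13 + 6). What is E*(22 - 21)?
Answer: 24/7 ≈ 3.4286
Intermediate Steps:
E = 24/7 (E = -24/(-7) = -24*(-⅐) = 24/7 ≈ 3.4286)
E*(22 - 21) = 24*(22 - 21)/7 = (24/7)*1 = 24/7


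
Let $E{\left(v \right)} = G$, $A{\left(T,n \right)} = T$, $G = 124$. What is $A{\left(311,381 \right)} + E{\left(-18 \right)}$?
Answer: $435$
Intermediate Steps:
$E{\left(v \right)} = 124$
$A{\left(311,381 \right)} + E{\left(-18 \right)} = 311 + 124 = 435$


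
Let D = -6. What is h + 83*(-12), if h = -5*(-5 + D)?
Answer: -941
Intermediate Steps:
h = 55 (h = -5*(-5 - 6) = -5*(-11) = 55)
h + 83*(-12) = 55 + 83*(-12) = 55 - 996 = -941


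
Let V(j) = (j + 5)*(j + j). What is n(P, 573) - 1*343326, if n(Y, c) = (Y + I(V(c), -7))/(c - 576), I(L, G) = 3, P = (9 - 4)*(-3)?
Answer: -343322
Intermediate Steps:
P = -15 (P = 5*(-3) = -15)
V(j) = 2*j*(5 + j) (V(j) = (5 + j)*(2*j) = 2*j*(5 + j))
n(Y, c) = (3 + Y)/(-576 + c) (n(Y, c) = (Y + 3)/(c - 576) = (3 + Y)/(-576 + c))
n(P, 573) - 1*343326 = (3 - 15)/(-576 + 573) - 1*343326 = -12/(-3) - 343326 = -⅓*(-12) - 343326 = 4 - 343326 = -343322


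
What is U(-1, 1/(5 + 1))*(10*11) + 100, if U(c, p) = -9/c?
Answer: 1090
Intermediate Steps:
U(-1, 1/(5 + 1))*(10*11) + 100 = (-9/(-1))*(10*11) + 100 = -9*(-1)*110 + 100 = 9*110 + 100 = 990 + 100 = 1090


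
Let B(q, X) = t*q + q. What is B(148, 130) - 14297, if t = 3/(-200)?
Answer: -707561/50 ≈ -14151.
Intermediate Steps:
t = -3/200 (t = 3*(-1/200) = -3/200 ≈ -0.015000)
B(q, X) = 197*q/200 (B(q, X) = -3*q/200 + q = 197*q/200)
B(148, 130) - 14297 = (197/200)*148 - 14297 = 7289/50 - 14297 = -707561/50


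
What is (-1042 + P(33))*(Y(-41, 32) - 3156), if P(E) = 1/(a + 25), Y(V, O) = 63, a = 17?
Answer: 45119653/14 ≈ 3.2228e+6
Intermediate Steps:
P(E) = 1/42 (P(E) = 1/(17 + 25) = 1/42)
(-1042 + P(33))*(Y(-41, 32) - 3156) = (-1042 + 1/42)*(63 - 3156) = -43763/42*(-3093) = 45119653/14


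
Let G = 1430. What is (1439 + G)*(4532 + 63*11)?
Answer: 14990525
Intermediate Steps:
(1439 + G)*(4532 + 63*11) = (1439 + 1430)*(4532 + 63*11) = 2869*(4532 + 693) = 2869*5225 = 14990525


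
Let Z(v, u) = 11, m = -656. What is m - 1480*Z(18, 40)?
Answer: -16936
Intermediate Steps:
m - 1480*Z(18, 40) = -656 - 1480*11 = -656 - 16280 = -16936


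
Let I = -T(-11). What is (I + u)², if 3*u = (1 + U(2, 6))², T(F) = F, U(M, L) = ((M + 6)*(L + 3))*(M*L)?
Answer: 559890034564/9 ≈ 6.2210e+10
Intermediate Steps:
U(M, L) = L*M*(3 + L)*(6 + M) (U(M, L) = ((6 + M)*(3 + L))*(L*M) = ((3 + L)*(6 + M))*(L*M) = L*M*(3 + L)*(6 + M))
u = 748225/3 (u = (1 + 6*2*(18 + 3*2 + 6*6 + 6*2))²/3 = (1 + 6*2*(18 + 6 + 36 + 12))²/3 = (1 + 6*2*72)²/3 = (1 + 864)²/3 = (⅓)*865² = (⅓)*748225 = 748225/3 ≈ 2.4941e+5)
I = 11 (I = -1*(-11) = 11)
(I + u)² = (11 + 748225/3)² = (748258/3)² = 559890034564/9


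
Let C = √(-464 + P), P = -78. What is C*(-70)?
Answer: -70*I*√542 ≈ -1629.7*I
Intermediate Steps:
C = I*√542 (C = √(-464 - 78) = √(-542) = I*√542 ≈ 23.281*I)
C*(-70) = (I*√542)*(-70) = -70*I*√542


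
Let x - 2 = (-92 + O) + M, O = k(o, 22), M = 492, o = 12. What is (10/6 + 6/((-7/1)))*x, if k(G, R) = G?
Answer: 2346/7 ≈ 335.14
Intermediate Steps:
O = 12
x = 414 (x = 2 + ((-92 + 12) + 492) = 2 + (-80 + 492) = 2 + 412 = 414)
(10/6 + 6/((-7/1)))*x = (10/6 + 6/((-7/1)))*414 = (10*(⅙) + 6/((-7*1)))*414 = (5/3 + 6/(-7))*414 = (5/3 + 6*(-⅐))*414 = (5/3 - 6/7)*414 = (17/21)*414 = 2346/7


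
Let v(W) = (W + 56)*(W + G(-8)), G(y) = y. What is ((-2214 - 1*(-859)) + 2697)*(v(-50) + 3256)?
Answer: 3902536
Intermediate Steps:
v(W) = (-8 + W)*(56 + W) (v(W) = (W + 56)*(W - 8) = (56 + W)*(-8 + W) = (-8 + W)*(56 + W))
((-2214 - 1*(-859)) + 2697)*(v(-50) + 3256) = ((-2214 - 1*(-859)) + 2697)*((-448 + (-50)² + 48*(-50)) + 3256) = ((-2214 + 859) + 2697)*((-448 + 2500 - 2400) + 3256) = (-1355 + 2697)*(-348 + 3256) = 1342*2908 = 3902536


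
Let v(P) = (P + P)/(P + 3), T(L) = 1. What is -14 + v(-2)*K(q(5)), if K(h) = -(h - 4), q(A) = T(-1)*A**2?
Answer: 70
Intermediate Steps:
v(P) = 2*P/(3 + P) (v(P) = (2*P)/(3 + P) = 2*P/(3 + P))
q(A) = A**2 (q(A) = 1*A**2 = A**2)
K(h) = 4 - h (K(h) = -(-4 + h) = 4 - h)
-14 + v(-2)*K(q(5)) = -14 + (2*(-2)/(3 - 2))*(4 - 1*5**2) = -14 + (2*(-2)/1)*(4 - 1*25) = -14 + (2*(-2)*1)*(4 - 25) = -14 - 4*(-21) = -14 + 84 = 70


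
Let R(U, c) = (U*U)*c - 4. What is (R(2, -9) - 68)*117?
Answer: -12636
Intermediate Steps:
R(U, c) = -4 + c*U**2 (R(U, c) = U**2*c - 4 = c*U**2 - 4 = -4 + c*U**2)
(R(2, -9) - 68)*117 = ((-4 - 9*2**2) - 68)*117 = ((-4 - 9*4) - 68)*117 = ((-4 - 36) - 68)*117 = (-40 - 68)*117 = -108*117 = -12636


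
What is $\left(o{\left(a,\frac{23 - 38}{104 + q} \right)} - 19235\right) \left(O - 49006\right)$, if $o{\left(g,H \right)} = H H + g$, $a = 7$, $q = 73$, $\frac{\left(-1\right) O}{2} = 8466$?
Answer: $\frac{4413404614134}{3481} \approx 1.2679 \cdot 10^{9}$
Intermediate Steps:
$O = -16932$ ($O = \left(-2\right) 8466 = -16932$)
$o{\left(g,H \right)} = g + H^{2}$ ($o{\left(g,H \right)} = H^{2} + g = g + H^{2}$)
$\left(o{\left(a,\frac{23 - 38}{104 + q} \right)} - 19235\right) \left(O - 49006\right) = \left(\left(7 + \left(\frac{23 - 38}{104 + 73}\right)^{2}\right) - 19235\right) \left(-16932 - 49006\right) = \left(\left(7 + \left(- \frac{15}{177}\right)^{2}\right) - 19235\right) \left(-65938\right) = \left(\left(7 + \left(\left(-15\right) \frac{1}{177}\right)^{2}\right) - 19235\right) \left(-65938\right) = \left(\left(7 + \left(- \frac{5}{59}\right)^{2}\right) - 19235\right) \left(-65938\right) = \left(\left(7 + \frac{25}{3481}\right) - 19235\right) \left(-65938\right) = \left(\frac{24392}{3481} - 19235\right) \left(-65938\right) = \left(- \frac{66932643}{3481}\right) \left(-65938\right) = \frac{4413404614134}{3481}$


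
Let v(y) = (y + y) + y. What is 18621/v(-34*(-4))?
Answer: 6207/136 ≈ 45.640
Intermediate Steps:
v(y) = 3*y (v(y) = 2*y + y = 3*y)
18621/v(-34*(-4)) = 18621/((3*(-34*(-4)))) = 18621/((3*136)) = 18621/408 = 18621*(1/408) = 6207/136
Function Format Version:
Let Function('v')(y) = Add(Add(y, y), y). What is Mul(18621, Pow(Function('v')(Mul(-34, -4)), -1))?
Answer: Rational(6207, 136) ≈ 45.640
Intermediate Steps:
Function('v')(y) = Mul(3, y) (Function('v')(y) = Add(Mul(2, y), y) = Mul(3, y))
Mul(18621, Pow(Function('v')(Mul(-34, -4)), -1)) = Mul(18621, Pow(Mul(3, Mul(-34, -4)), -1)) = Mul(18621, Pow(Mul(3, 136), -1)) = Mul(18621, Pow(408, -1)) = Mul(18621, Rational(1, 408)) = Rational(6207, 136)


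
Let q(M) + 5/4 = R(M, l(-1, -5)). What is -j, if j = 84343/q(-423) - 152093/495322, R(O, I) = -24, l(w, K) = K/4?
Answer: 167123135177/50027522 ≈ 3340.6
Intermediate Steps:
l(w, K) = K/4 (l(w, K) = K*(¼) = K/4)
q(M) = -101/4 (q(M) = -5/4 - 24 = -101/4)
j = -167123135177/50027522 (j = 84343/(-101/4) - 152093/495322 = 84343*(-4/101) - 152093*1/495322 = -337372/101 - 152093/495322 = -167123135177/50027522 ≈ -3340.6)
-j = -1*(-167123135177/50027522) = 167123135177/50027522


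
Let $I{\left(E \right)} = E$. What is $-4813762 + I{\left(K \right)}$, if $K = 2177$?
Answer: $-4811585$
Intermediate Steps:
$-4813762 + I{\left(K \right)} = -4813762 + 2177 = -4811585$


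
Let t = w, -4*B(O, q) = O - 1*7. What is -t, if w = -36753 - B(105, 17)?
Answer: 73457/2 ≈ 36729.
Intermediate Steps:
B(O, q) = 7/4 - O/4 (B(O, q) = -(O - 1*7)/4 = -(O - 7)/4 = -(-7 + O)/4 = 7/4 - O/4)
w = -73457/2 (w = -36753 - (7/4 - 1/4*105) = -36753 - (7/4 - 105/4) = -36753 - 1*(-49/2) = -36753 + 49/2 = -73457/2 ≈ -36729.)
t = -73457/2 ≈ -36729.
-t = -1*(-73457/2) = 73457/2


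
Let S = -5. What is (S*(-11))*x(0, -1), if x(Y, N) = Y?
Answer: 0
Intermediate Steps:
(S*(-11))*x(0, -1) = -5*(-11)*0 = 55*0 = 0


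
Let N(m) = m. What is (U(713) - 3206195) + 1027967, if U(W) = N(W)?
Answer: -2177515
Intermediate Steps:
U(W) = W
(U(713) - 3206195) + 1027967 = (713 - 3206195) + 1027967 = -3205482 + 1027967 = -2177515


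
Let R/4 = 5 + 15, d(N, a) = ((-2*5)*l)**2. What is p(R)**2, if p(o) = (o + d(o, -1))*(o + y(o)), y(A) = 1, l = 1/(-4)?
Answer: 780923025/16 ≈ 4.8808e+7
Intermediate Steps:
l = -1/4 ≈ -0.25000
d(N, a) = 25/4 (d(N, a) = (-2*5*(-1/4))**2 = (-10*(-1/4))**2 = (5/2)**2 = 25/4)
R = 80 (R = 4*(5 + 15) = 4*20 = 80)
p(o) = (1 + o)*(25/4 + o) (p(o) = (o + 25/4)*(o + 1) = (25/4 + o)*(1 + o) = (1 + o)*(25/4 + o))
p(R)**2 = (25/4 + 80**2 + (29/4)*80)**2 = (25/4 + 6400 + 580)**2 = (27945/4)**2 = 780923025/16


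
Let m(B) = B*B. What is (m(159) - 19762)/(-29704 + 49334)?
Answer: 5519/19630 ≈ 0.28115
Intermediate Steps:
m(B) = B²
(m(159) - 19762)/(-29704 + 49334) = (159² - 19762)/(-29704 + 49334) = (25281 - 19762)/19630 = 5519*(1/19630) = 5519/19630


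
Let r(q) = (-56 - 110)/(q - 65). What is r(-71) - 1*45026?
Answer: -3061685/68 ≈ -45025.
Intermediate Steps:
r(q) = -166/(-65 + q)
r(-71) - 1*45026 = -166/(-65 - 71) - 1*45026 = -166/(-136) - 45026 = -166*(-1/136) - 45026 = 83/68 - 45026 = -3061685/68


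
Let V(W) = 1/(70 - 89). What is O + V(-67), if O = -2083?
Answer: -39578/19 ≈ -2083.1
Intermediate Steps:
V(W) = -1/19 (V(W) = 1/(-19) = -1/19)
O + V(-67) = -2083 - 1/19 = -39578/19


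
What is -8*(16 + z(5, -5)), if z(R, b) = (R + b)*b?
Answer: -128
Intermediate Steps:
z(R, b) = b*(R + b)
-8*(16 + z(5, -5)) = -8*(16 - 5*(5 - 5)) = -8*(16 - 5*0) = -8*(16 + 0) = -8*16 = -128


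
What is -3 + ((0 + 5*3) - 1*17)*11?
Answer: -25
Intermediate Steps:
-3 + ((0 + 5*3) - 1*17)*11 = -3 + ((0 + 15) - 17)*11 = -3 + (15 - 17)*11 = -3 - 2*11 = -3 - 22 = -25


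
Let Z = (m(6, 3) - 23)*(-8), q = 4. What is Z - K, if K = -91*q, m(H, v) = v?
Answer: 524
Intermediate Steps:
K = -364 (K = -91*4 = -364)
Z = 160 (Z = (3 - 23)*(-8) = -20*(-8) = 160)
Z - K = 160 - 1*(-364) = 160 + 364 = 524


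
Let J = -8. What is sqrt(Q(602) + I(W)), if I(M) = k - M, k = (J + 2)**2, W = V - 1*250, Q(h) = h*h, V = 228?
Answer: sqrt(362462) ≈ 602.05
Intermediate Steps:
Q(h) = h**2
W = -22 (W = 228 - 1*250 = 228 - 250 = -22)
k = 36 (k = (-8 + 2)**2 = (-6)**2 = 36)
I(M) = 36 - M
sqrt(Q(602) + I(W)) = sqrt(602**2 + (36 - 1*(-22))) = sqrt(362404 + (36 + 22)) = sqrt(362404 + 58) = sqrt(362462)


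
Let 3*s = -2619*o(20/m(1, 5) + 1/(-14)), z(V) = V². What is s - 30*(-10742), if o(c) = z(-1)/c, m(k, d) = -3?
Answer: 91236246/283 ≈ 3.2239e+5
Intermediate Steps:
o(c) = 1/c (o(c) = (-1)²/c = 1/c)
s = 36666/283 (s = (-2619/(20/(-3) + 1/(-14)))/3 = (-2619/(20*(-⅓) + 1*(-1/14)))/3 = (-2619/(-20/3 - 1/14))/3 = (-2619/(-283/42))/3 = (-2619*(-42/283))/3 = (⅓)*(109998/283) = 36666/283 ≈ 129.56)
s - 30*(-10742) = 36666/283 - 30*(-10742) = 36666/283 + 322260 = 91236246/283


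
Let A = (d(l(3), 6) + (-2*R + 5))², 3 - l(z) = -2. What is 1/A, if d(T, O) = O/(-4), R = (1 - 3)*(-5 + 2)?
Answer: 4/289 ≈ 0.013841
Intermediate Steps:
l(z) = 5 (l(z) = 3 - 1*(-2) = 3 + 2 = 5)
R = 6 (R = -2*(-3) = 6)
d(T, O) = -O/4 (d(T, O) = O*(-¼) = -O/4)
A = 289/4 (A = (-¼*6 + (-2*6 + 5))² = (-3/2 + (-12 + 5))² = (-3/2 - 7)² = (-17/2)² = 289/4 ≈ 72.250)
1/A = 1/(289/4) = 4/289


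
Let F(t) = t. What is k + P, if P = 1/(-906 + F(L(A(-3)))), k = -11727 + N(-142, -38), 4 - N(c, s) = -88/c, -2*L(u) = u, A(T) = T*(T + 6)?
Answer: -1500775873/128013 ≈ -11724.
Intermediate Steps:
A(T) = T*(6 + T)
L(u) = -u/2
N(c, s) = 4 + 88/c (N(c, s) = 4 - (-88)/c = 4 + 88/c)
k = -832377/71 (k = -11727 + (4 + 88/(-142)) = -11727 + (4 + 88*(-1/142)) = -11727 + (4 - 44/71) = -11727 + 240/71 = -832377/71 ≈ -11724.)
P = -2/1803 (P = 1/(-906 - (-3)*(6 - 3)/2) = 1/(-906 - (-3)*3/2) = 1/(-906 - 1/2*(-9)) = 1/(-906 + 9/2) = 1/(-1803/2) = -2/1803 ≈ -0.0011093)
k + P = -832377/71 - 2/1803 = -1500775873/128013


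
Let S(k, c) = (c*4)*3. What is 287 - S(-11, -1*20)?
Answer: 527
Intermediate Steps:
S(k, c) = 12*c (S(k, c) = (4*c)*3 = 12*c)
287 - S(-11, -1*20) = 287 - 12*(-1*20) = 287 - 12*(-20) = 287 - 1*(-240) = 287 + 240 = 527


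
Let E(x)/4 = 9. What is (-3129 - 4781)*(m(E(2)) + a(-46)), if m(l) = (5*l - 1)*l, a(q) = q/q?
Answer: -50979950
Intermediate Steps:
a(q) = 1
E(x) = 36 (E(x) = 4*9 = 36)
m(l) = l*(-1 + 5*l) (m(l) = (-1 + 5*l)*l = l*(-1 + 5*l))
(-3129 - 4781)*(m(E(2)) + a(-46)) = (-3129 - 4781)*(36*(-1 + 5*36) + 1) = -7910*(36*(-1 + 180) + 1) = -7910*(36*179 + 1) = -7910*(6444 + 1) = -7910*6445 = -50979950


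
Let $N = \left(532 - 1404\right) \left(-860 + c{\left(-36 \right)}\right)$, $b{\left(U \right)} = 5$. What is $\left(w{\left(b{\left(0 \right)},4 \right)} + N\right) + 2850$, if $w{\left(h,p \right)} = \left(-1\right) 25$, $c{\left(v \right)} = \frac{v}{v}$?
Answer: $751873$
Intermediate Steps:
$c{\left(v \right)} = 1$
$w{\left(h,p \right)} = -25$
$N = 749048$ ($N = \left(532 - 1404\right) \left(-860 + 1\right) = \left(-872\right) \left(-859\right) = 749048$)
$\left(w{\left(b{\left(0 \right)},4 \right)} + N\right) + 2850 = \left(-25 + 749048\right) + 2850 = 749023 + 2850 = 751873$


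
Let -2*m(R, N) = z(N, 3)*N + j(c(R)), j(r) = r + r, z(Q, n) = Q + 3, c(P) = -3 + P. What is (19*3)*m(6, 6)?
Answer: -1710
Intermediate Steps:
z(Q, n) = 3 + Q
j(r) = 2*r
m(R, N) = 3 - R - N*(3 + N)/2 (m(R, N) = -((3 + N)*N + 2*(-3 + R))/2 = -(N*(3 + N) + (-6 + 2*R))/2 = -(-6 + 2*R + N*(3 + N))/2 = 3 - R - N*(3 + N)/2)
(19*3)*m(6, 6) = (19*3)*(3 - 1*6 - ½*6*(3 + 6)) = 57*(3 - 6 - ½*6*9) = 57*(3 - 6 - 27) = 57*(-30) = -1710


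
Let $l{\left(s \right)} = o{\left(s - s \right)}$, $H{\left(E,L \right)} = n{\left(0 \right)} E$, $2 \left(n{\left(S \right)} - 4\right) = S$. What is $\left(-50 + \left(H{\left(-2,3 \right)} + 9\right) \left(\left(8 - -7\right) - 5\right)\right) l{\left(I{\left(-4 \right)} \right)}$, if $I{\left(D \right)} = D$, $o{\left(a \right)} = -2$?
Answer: $80$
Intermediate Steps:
$n{\left(S \right)} = 4 + \frac{S}{2}$
$H{\left(E,L \right)} = 4 E$ ($H{\left(E,L \right)} = \left(4 + \frac{1}{2} \cdot 0\right) E = \left(4 + 0\right) E = 4 E$)
$l{\left(s \right)} = -2$
$\left(-50 + \left(H{\left(-2,3 \right)} + 9\right) \left(\left(8 - -7\right) - 5\right)\right) l{\left(I{\left(-4 \right)} \right)} = \left(-50 + \left(4 \left(-2\right) + 9\right) \left(\left(8 - -7\right) - 5\right)\right) \left(-2\right) = \left(-50 + \left(-8 + 9\right) \left(\left(8 + 7\right) - 5\right)\right) \left(-2\right) = \left(-50 + 1 \left(15 - 5\right)\right) \left(-2\right) = \left(-50 + 1 \cdot 10\right) \left(-2\right) = \left(-50 + 10\right) \left(-2\right) = \left(-40\right) \left(-2\right) = 80$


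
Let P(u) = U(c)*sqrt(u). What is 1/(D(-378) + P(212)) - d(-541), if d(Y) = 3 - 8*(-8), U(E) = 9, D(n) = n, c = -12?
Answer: -155983/2328 - sqrt(53)/6984 ≈ -67.004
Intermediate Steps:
P(u) = 9*sqrt(u)
d(Y) = 67 (d(Y) = 3 + 64 = 67)
1/(D(-378) + P(212)) - d(-541) = 1/(-378 + 9*sqrt(212)) - 1*67 = 1/(-378 + 9*(2*sqrt(53))) - 67 = 1/(-378 + 18*sqrt(53)) - 67 = -67 + 1/(-378 + 18*sqrt(53))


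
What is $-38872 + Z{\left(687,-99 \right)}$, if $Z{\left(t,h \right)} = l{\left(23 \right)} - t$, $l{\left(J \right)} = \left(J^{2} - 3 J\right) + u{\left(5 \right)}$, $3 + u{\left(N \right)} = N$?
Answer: $-39097$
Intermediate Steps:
$u{\left(N \right)} = -3 + N$
$l{\left(J \right)} = 2 + J^{2} - 3 J$ ($l{\left(J \right)} = \left(J^{2} - 3 J\right) + \left(-3 + 5\right) = \left(J^{2} - 3 J\right) + 2 = 2 + J^{2} - 3 J$)
$Z{\left(t,h \right)} = 462 - t$ ($Z{\left(t,h \right)} = \left(2 + 23^{2} - 69\right) - t = \left(2 + 529 - 69\right) - t = 462 - t$)
$-38872 + Z{\left(687,-99 \right)} = -38872 + \left(462 - 687\right) = -38872 - 225 = -39097$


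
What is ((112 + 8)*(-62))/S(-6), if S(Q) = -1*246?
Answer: 1240/41 ≈ 30.244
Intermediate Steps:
S(Q) = -246
((112 + 8)*(-62))/S(-6) = ((112 + 8)*(-62))/(-246) = (120*(-62))*(-1/246) = -7440*(-1/246) = 1240/41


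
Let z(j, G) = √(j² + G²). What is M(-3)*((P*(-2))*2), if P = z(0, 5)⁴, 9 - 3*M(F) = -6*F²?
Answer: -52500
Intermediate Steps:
z(j, G) = √(G² + j²)
M(F) = 3 + 2*F² (M(F) = 3 - (-2)*F² = 3 + 2*F²)
P = 625 (P = (√(5² + 0²))⁴ = (√(25 + 0))⁴ = (√25)⁴ = 5⁴ = 625)
M(-3)*((P*(-2))*2) = (3 + 2*(-3)²)*((625*(-2))*2) = (3 + 2*9)*(-1250*2) = (3 + 18)*(-2500) = 21*(-2500) = -52500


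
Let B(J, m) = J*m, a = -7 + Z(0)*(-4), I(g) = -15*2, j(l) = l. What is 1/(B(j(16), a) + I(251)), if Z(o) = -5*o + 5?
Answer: -1/462 ≈ -0.0021645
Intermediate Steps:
Z(o) = 5 - 5*o
I(g) = -30
a = -27 (a = -7 + (5 - 5*0)*(-4) = -7 + (5 + 0)*(-4) = -7 + 5*(-4) = -7 - 20 = -27)
1/(B(j(16), a) + I(251)) = 1/(16*(-27) - 30) = 1/(-432 - 30) = 1/(-462) = -1/462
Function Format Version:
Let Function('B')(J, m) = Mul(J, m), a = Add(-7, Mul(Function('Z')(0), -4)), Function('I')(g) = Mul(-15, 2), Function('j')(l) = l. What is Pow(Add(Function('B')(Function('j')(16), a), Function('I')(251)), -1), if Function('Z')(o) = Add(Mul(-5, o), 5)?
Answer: Rational(-1, 462) ≈ -0.0021645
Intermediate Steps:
Function('Z')(o) = Add(5, Mul(-5, o))
Function('I')(g) = -30
a = -27 (a = Add(-7, Mul(Add(5, Mul(-5, 0)), -4)) = Add(-7, Mul(Add(5, 0), -4)) = Add(-7, Mul(5, -4)) = Add(-7, -20) = -27)
Pow(Add(Function('B')(Function('j')(16), a), Function('I')(251)), -1) = Pow(Add(Mul(16, -27), -30), -1) = Pow(Add(-432, -30), -1) = Pow(-462, -1) = Rational(-1, 462)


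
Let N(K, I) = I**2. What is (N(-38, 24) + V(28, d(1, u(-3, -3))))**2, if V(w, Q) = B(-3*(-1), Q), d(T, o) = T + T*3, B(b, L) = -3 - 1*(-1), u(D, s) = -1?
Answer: 329476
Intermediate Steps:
B(b, L) = -2 (B(b, L) = -3 + 1 = -2)
d(T, o) = 4*T (d(T, o) = T + 3*T = 4*T)
V(w, Q) = -2
(N(-38, 24) + V(28, d(1, u(-3, -3))))**2 = (24**2 - 2)**2 = (576 - 2)**2 = 574**2 = 329476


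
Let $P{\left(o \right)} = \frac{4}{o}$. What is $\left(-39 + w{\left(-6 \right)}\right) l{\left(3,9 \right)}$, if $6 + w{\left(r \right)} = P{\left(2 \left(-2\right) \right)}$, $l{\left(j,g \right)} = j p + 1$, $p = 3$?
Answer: $-460$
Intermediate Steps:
$l{\left(j,g \right)} = 1 + 3 j$ ($l{\left(j,g \right)} = j 3 + 1 = 3 j + 1 = 1 + 3 j$)
$w{\left(r \right)} = -7$ ($w{\left(r \right)} = -6 + \frac{4}{2 \left(-2\right)} = -6 + \frac{4}{-4} = -6 + 4 \left(- \frac{1}{4}\right) = -6 - 1 = -7$)
$\left(-39 + w{\left(-6 \right)}\right) l{\left(3,9 \right)} = \left(-39 - 7\right) \left(1 + 3 \cdot 3\right) = - 46 \left(1 + 9\right) = \left(-46\right) 10 = -460$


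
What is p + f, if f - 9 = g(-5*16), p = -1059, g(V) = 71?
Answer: -979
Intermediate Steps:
f = 80 (f = 9 + 71 = 80)
p + f = -1059 + 80 = -979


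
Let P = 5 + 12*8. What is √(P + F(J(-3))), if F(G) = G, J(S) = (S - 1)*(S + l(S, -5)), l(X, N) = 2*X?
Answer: √137 ≈ 11.705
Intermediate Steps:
J(S) = 3*S*(-1 + S) (J(S) = (S - 1)*(S + 2*S) = (-1 + S)*(3*S) = 3*S*(-1 + S))
P = 101 (P = 5 + 96 = 101)
√(P + F(J(-3))) = √(101 + 3*(-3)*(-1 - 3)) = √(101 + 3*(-3)*(-4)) = √(101 + 36) = √137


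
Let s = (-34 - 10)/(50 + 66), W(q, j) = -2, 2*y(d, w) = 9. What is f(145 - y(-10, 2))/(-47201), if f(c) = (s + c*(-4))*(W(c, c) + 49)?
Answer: 766523/1368829 ≈ 0.55998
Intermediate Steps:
y(d, w) = 9/2 (y(d, w) = (½)*9 = 9/2)
s = -11/29 (s = -44/116 = -44*1/116 = -11/29 ≈ -0.37931)
f(c) = -517/29 - 188*c (f(c) = (-11/29 + c*(-4))*(-2 + 49) = (-11/29 - 4*c)*47 = -517/29 - 188*c)
f(145 - y(-10, 2))/(-47201) = (-517/29 - 188*(145 - 1*9/2))/(-47201) = (-517/29 - 188*(145 - 9/2))*(-1/47201) = (-517/29 - 188*281/2)*(-1/47201) = (-517/29 - 26414)*(-1/47201) = -766523/29*(-1/47201) = 766523/1368829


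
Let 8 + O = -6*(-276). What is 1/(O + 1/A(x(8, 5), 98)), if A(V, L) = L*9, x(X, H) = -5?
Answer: 882/1453537 ≈ 0.00060680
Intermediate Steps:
A(V, L) = 9*L
O = 1648 (O = -8 - 6*(-276) = -8 - 1*(-1656) = -8 + 1656 = 1648)
1/(O + 1/A(x(8, 5), 98)) = 1/(1648 + 1/(9*98)) = 1/(1648 + 1/882) = 1/(1453537/882) = 882/1453537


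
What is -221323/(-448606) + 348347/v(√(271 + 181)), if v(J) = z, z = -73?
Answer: -156254397703/32748238 ≈ -4771.4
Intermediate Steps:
v(J) = -73
-221323/(-448606) + 348347/v(√(271 + 181)) = -221323/(-448606) + 348347/(-73) = -221323*(-1/448606) + 348347*(-1/73) = 221323/448606 - 348347/73 = -156254397703/32748238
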